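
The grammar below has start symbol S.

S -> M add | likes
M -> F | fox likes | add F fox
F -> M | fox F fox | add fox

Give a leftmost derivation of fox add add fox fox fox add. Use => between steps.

S => M add   [S -> M add]
M add => F add   [M -> F]
F add => fox F fox add   [F -> fox F fox]
fox F fox add => fox M fox add   [F -> M]
fox M fox add => fox add F fox fox add   [M -> add F fox]
fox add F fox fox add => fox add add fox fox fox add   [F -> add fox]

S => M add => F add => fox F fox add => fox M fox add => fox add F fox fox add => fox add add fox fox fox add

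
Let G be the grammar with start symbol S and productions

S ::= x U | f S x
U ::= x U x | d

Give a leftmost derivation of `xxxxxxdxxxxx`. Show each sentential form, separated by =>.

S=>xU=>xxUx=>xxxUxx=>xxxxUxxx=>xxxxxUxxxx=>xxxxxxUxxxxx=>xxxxxxdxxxxx

S => xU   [S ::= x U]
xU => xxUx   [U ::= x U x]
xxUx => xxxUxx   [U ::= x U x]
xxxUxx => xxxxUxxx   [U ::= x U x]
xxxxUxxx => xxxxxUxxxx   [U ::= x U x]
xxxxxUxxxx => xxxxxxUxxxxx   [U ::= x U x]
xxxxxxUxxxxx => xxxxxxdxxxxx   [U ::= d]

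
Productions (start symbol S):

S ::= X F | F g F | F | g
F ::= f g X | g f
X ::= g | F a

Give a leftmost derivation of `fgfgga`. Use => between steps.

S => F => fgX => fgFa => fgfgXa => fgfgga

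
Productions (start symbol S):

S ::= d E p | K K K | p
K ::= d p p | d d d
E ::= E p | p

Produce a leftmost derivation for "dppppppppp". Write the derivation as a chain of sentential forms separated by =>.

S=>dEp=>dEpp=>dEppp=>dEpppp=>dEppppp=>dEpppppp=>dEppppppp=>dEpppppppp=>dppppppppp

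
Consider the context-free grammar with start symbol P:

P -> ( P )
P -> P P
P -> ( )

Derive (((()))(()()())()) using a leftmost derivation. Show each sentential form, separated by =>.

P => (P) => (PP) => ((P)P) => (((P))P) => (((()))P) => (((()))PP) => (((()))(P)P) => (((()))(PP)P) => (((()))(PPP)P) => (((()))(()PP)P) => (((()))(()()P)P) => (((()))(()()())P) => (((()))(()()())())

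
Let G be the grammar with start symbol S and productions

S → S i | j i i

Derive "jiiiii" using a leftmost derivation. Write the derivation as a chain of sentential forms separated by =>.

S => Si   [S → S i]
Si => Sii   [S → S i]
Sii => Siii   [S → S i]
Siii => jiiiii   [S → j i i]

S => Si => Sii => Siii => jiiiii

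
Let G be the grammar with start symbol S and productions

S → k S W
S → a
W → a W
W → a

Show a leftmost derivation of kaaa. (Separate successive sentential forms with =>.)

S => kSW   [S → k S W]
kSW => kaW   [S → a]
kaW => kaaW   [W → a W]
kaaW => kaaa   [W → a]

S=>kSW=>kaW=>kaaW=>kaaa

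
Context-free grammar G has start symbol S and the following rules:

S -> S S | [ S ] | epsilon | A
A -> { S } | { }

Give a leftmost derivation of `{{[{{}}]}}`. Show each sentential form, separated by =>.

S => A => {S} => {A} => {{S}} => {{[S]}} => {{[SS]}} => {{[AS]}} => {{[{S}S]}} => {{[{SS}S]}} => {{[{AS}S]}} => {{[{{S}S}S]}} => {{[{{}S}S]}} => {{[{{}}S]}} => {{[{{}}]}}

S => A   [S -> A]
A => {S}   [A -> { S }]
{S} => {A}   [S -> A]
{A} => {{S}}   [A -> { S }]
{{S}} => {{[S]}}   [S -> [ S ]]
{{[S]}} => {{[SS]}}   [S -> S S]
{{[SS]}} => {{[AS]}}   [S -> A]
{{[AS]}} => {{[{S}S]}}   [A -> { S }]
{{[{S}S]}} => {{[{SS}S]}}   [S -> S S]
{{[{SS}S]}} => {{[{AS}S]}}   [S -> A]
{{[{AS}S]}} => {{[{{S}S}S]}}   [A -> { S }]
{{[{{S}S}S]}} => {{[{{}S}S]}}   [S -> epsilon]
{{[{{}S}S]}} => {{[{{}}S]}}   [S -> epsilon]
{{[{{}}S]}} => {{[{{}}]}}   [S -> epsilon]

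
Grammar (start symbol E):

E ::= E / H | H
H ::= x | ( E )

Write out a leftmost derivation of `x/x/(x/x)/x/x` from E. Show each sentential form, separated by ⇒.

E ⇒ E/H   [E ::= E / H]
E/H ⇒ E/H/H   [E ::= E / H]
E/H/H ⇒ E/H/H/H   [E ::= E / H]
E/H/H/H ⇒ E/H/H/H/H   [E ::= E / H]
E/H/H/H/H ⇒ H/H/H/H/H   [E ::= H]
H/H/H/H/H ⇒ x/H/H/H/H   [H ::= x]
x/H/H/H/H ⇒ x/x/H/H/H   [H ::= x]
x/x/H/H/H ⇒ x/x/(E)/H/H   [H ::= ( E )]
x/x/(E)/H/H ⇒ x/x/(E/H)/H/H   [E ::= E / H]
x/x/(E/H)/H/H ⇒ x/x/(H/H)/H/H   [E ::= H]
x/x/(H/H)/H/H ⇒ x/x/(x/H)/H/H   [H ::= x]
x/x/(x/H)/H/H ⇒ x/x/(x/x)/H/H   [H ::= x]
x/x/(x/x)/H/H ⇒ x/x/(x/x)/x/H   [H ::= x]
x/x/(x/x)/x/H ⇒ x/x/(x/x)/x/x   [H ::= x]

E ⇒ E/H ⇒ E/H/H ⇒ E/H/H/H ⇒ E/H/H/H/H ⇒ H/H/H/H/H ⇒ x/H/H/H/H ⇒ x/x/H/H/H ⇒ x/x/(E)/H/H ⇒ x/x/(E/H)/H/H ⇒ x/x/(H/H)/H/H ⇒ x/x/(x/H)/H/H ⇒ x/x/(x/x)/H/H ⇒ x/x/(x/x)/x/H ⇒ x/x/(x/x)/x/x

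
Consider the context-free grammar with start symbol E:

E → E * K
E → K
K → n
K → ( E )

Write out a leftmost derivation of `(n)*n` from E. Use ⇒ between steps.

E ⇒ E*K ⇒ K*K ⇒ (E)*K ⇒ (K)*K ⇒ (n)*K ⇒ (n)*n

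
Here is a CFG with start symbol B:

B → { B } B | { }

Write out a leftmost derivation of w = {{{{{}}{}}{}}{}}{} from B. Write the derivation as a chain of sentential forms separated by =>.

B => {B}B   [B → { B } B]
{B}B => {{B}B}B   [B → { B } B]
{{B}B}B => {{{B}B}B}B   [B → { B } B]
{{{B}B}B}B => {{{{B}B}B}B}B   [B → { B } B]
{{{{B}B}B}B}B => {{{{{}}B}B}B}B   [B → { }]
{{{{{}}B}B}B}B => {{{{{}}{}}B}B}B   [B → { }]
{{{{{}}{}}B}B}B => {{{{{}}{}}{}}B}B   [B → { }]
{{{{{}}{}}{}}B}B => {{{{{}}{}}{}}{}}B   [B → { }]
{{{{{}}{}}{}}{}}B => {{{{{}}{}}{}}{}}{}   [B → { }]

B=>{B}B=>{{B}B}B=>{{{B}B}B}B=>{{{{B}B}B}B}B=>{{{{{}}B}B}B}B=>{{{{{}}{}}B}B}B=>{{{{{}}{}}{}}B}B=>{{{{{}}{}}{}}{}}B=>{{{{{}}{}}{}}{}}{}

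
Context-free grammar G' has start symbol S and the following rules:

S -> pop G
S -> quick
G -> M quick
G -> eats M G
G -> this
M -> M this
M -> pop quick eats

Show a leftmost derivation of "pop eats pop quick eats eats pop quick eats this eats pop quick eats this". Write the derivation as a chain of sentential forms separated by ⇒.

S ⇒ pop G   [S -> pop G]
pop G ⇒ pop eats M G   [G -> eats M G]
pop eats M G ⇒ pop eats pop quick eats G   [M -> pop quick eats]
pop eats pop quick eats G ⇒ pop eats pop quick eats eats M G   [G -> eats M G]
pop eats pop quick eats eats M G ⇒ pop eats pop quick eats eats M this G   [M -> M this]
pop eats pop quick eats eats M this G ⇒ pop eats pop quick eats eats pop quick eats this G   [M -> pop quick eats]
pop eats pop quick eats eats pop quick eats this G ⇒ pop eats pop quick eats eats pop quick eats this eats M G   [G -> eats M G]
pop eats pop quick eats eats pop quick eats this eats M G ⇒ pop eats pop quick eats eats pop quick eats this eats pop quick eats G   [M -> pop quick eats]
pop eats pop quick eats eats pop quick eats this eats pop quick eats G ⇒ pop eats pop quick eats eats pop quick eats this eats pop quick eats this   [G -> this]

S ⇒ pop G ⇒ pop eats M G ⇒ pop eats pop quick eats G ⇒ pop eats pop quick eats eats M G ⇒ pop eats pop quick eats eats M this G ⇒ pop eats pop quick eats eats pop quick eats this G ⇒ pop eats pop quick eats eats pop quick eats this eats M G ⇒ pop eats pop quick eats eats pop quick eats this eats pop quick eats G ⇒ pop eats pop quick eats eats pop quick eats this eats pop quick eats this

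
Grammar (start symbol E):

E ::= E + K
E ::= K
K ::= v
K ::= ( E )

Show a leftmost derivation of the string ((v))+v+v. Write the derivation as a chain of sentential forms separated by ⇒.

E ⇒ E+K   [E ::= E + K]
E+K ⇒ E+K+K   [E ::= E + K]
E+K+K ⇒ K+K+K   [E ::= K]
K+K+K ⇒ (E)+K+K   [K ::= ( E )]
(E)+K+K ⇒ (K)+K+K   [E ::= K]
(K)+K+K ⇒ ((E))+K+K   [K ::= ( E )]
((E))+K+K ⇒ ((K))+K+K   [E ::= K]
((K))+K+K ⇒ ((v))+K+K   [K ::= v]
((v))+K+K ⇒ ((v))+v+K   [K ::= v]
((v))+v+K ⇒ ((v))+v+v   [K ::= v]

E ⇒ E+K ⇒ E+K+K ⇒ K+K+K ⇒ (E)+K+K ⇒ (K)+K+K ⇒ ((E))+K+K ⇒ ((K))+K+K ⇒ ((v))+K+K ⇒ ((v))+v+K ⇒ ((v))+v+v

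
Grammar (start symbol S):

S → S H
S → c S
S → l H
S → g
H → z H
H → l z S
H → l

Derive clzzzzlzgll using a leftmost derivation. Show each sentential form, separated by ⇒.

S ⇒ cS ⇒ cSH ⇒ clHH ⇒ clzHH ⇒ clzzHH ⇒ clzzzHH ⇒ clzzzzHH ⇒ clzzzzlzSH ⇒ clzzzzlzSHH ⇒ clzzzzlzgHH ⇒ clzzzzlzglH ⇒ clzzzzlzgll

S ⇒ cS   [S → c S]
cS ⇒ cSH   [S → S H]
cSH ⇒ clHH   [S → l H]
clHH ⇒ clzHH   [H → z H]
clzHH ⇒ clzzHH   [H → z H]
clzzHH ⇒ clzzzHH   [H → z H]
clzzzHH ⇒ clzzzzHH   [H → z H]
clzzzzHH ⇒ clzzzzlzSH   [H → l z S]
clzzzzlzSH ⇒ clzzzzlzSHH   [S → S H]
clzzzzlzSHH ⇒ clzzzzlzgHH   [S → g]
clzzzzlzgHH ⇒ clzzzzlzglH   [H → l]
clzzzzlzglH ⇒ clzzzzlzgll   [H → l]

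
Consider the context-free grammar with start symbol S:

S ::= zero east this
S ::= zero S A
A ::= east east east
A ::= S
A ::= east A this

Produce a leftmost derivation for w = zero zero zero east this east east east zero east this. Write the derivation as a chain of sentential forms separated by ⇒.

S ⇒ zero S A ⇒ zero zero S A A ⇒ zero zero zero east this A A ⇒ zero zero zero east this east east east A ⇒ zero zero zero east this east east east S ⇒ zero zero zero east this east east east zero east this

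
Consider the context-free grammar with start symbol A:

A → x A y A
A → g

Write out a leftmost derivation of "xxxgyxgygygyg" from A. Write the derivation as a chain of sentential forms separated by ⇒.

A ⇒ xAyA ⇒ xxAyAyA ⇒ xxxAyAyAyA ⇒ xxxgyAyAyA ⇒ xxxgyxAyAyAyA ⇒ xxxgyxgyAyAyA ⇒ xxxgyxgygyAyA ⇒ xxxgyxgygygyA ⇒ xxxgyxgygygyg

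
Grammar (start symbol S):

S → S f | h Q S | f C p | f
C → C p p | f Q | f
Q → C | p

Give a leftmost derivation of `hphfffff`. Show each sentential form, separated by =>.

S => Sf => Sff => hQSff => hpSff => hphQSff => hphCSff => hphfQSff => hphfCSff => hphffSff => hphfffff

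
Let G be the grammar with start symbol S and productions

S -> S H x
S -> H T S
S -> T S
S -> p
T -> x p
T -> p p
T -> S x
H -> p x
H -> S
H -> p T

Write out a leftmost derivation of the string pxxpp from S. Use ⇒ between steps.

S ⇒ TS ⇒ SxS ⇒ pxS ⇒ pxTS ⇒ pxxpS ⇒ pxxpp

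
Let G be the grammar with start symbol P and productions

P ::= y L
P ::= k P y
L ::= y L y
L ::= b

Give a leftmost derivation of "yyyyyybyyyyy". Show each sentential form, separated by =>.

P=>yL=>yyLy=>yyyLyy=>yyyyLyyy=>yyyyyLyyyy=>yyyyyyLyyyyy=>yyyyyybyyyyy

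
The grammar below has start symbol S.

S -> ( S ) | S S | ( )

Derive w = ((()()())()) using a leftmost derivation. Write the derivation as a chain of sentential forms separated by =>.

S => (S)   [S -> ( S )]
(S) => (SS)   [S -> S S]
(SS) => ((S)S)   [S -> ( S )]
((S)S) => ((SS)S)   [S -> S S]
((SS)S) => ((SSS)S)   [S -> S S]
((SSS)S) => ((()SS)S)   [S -> ( )]
((()SS)S) => ((()()S)S)   [S -> ( )]
((()()S)S) => ((()()())S)   [S -> ( )]
((()()())S) => ((()()())())   [S -> ( )]

S=>(S)=>(SS)=>((S)S)=>((SS)S)=>((SSS)S)=>((()SS)S)=>((()()S)S)=>((()()())S)=>((()()())())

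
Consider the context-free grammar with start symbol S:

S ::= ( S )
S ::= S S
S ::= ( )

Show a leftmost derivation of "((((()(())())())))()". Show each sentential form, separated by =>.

S=>SS=>(S)S=>((S))S=>(((S)))S=>(((SS)))S=>((((S)S)))S=>((((SS)S)))S=>((((SSS)S)))S=>((((()SS)S)))S=>((((()(S)S)S)))S=>((((()(())S)S)))S=>((((()(())())S)))S=>((((()(())())())))S=>((((()(())())())))()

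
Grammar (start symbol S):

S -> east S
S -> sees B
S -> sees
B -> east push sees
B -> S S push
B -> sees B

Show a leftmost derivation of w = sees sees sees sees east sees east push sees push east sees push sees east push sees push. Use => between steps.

S => sees B => sees S S push => sees sees B S push => sees sees S S push S push => sees sees sees B S push S push => sees sees sees S S push S push S push => sees sees sees sees S push S push S push => sees sees sees sees east S push S push S push => sees sees sees sees east sees B push S push S push => sees sees sees sees east sees east push sees push S push S push => sees sees sees sees east sees east push sees push east S push S push => sees sees sees sees east sees east push sees push east sees push S push => sees sees sees sees east sees east push sees push east sees push sees B push => sees sees sees sees east sees east push sees push east sees push sees east push sees push

S => sees B   [S -> sees B]
sees B => sees S S push   [B -> S S push]
sees S S push => sees sees B S push   [S -> sees B]
sees sees B S push => sees sees S S push S push   [B -> S S push]
sees sees S S push S push => sees sees sees B S push S push   [S -> sees B]
sees sees sees B S push S push => sees sees sees S S push S push S push   [B -> S S push]
sees sees sees S S push S push S push => sees sees sees sees S push S push S push   [S -> sees]
sees sees sees sees S push S push S push => sees sees sees sees east S push S push S push   [S -> east S]
sees sees sees sees east S push S push S push => sees sees sees sees east sees B push S push S push   [S -> sees B]
sees sees sees sees east sees B push S push S push => sees sees sees sees east sees east push sees push S push S push   [B -> east push sees]
sees sees sees sees east sees east push sees push S push S push => sees sees sees sees east sees east push sees push east S push S push   [S -> east S]
sees sees sees sees east sees east push sees push east S push S push => sees sees sees sees east sees east push sees push east sees push S push   [S -> sees]
sees sees sees sees east sees east push sees push east sees push S push => sees sees sees sees east sees east push sees push east sees push sees B push   [S -> sees B]
sees sees sees sees east sees east push sees push east sees push sees B push => sees sees sees sees east sees east push sees push east sees push sees east push sees push   [B -> east push sees]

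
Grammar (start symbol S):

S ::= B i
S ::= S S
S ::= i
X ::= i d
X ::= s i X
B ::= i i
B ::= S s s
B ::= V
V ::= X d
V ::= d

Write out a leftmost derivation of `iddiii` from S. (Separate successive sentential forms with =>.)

S=>SS=>BiS=>ViS=>XdiS=>iddiS=>iddiSS=>iddiiS=>iddiii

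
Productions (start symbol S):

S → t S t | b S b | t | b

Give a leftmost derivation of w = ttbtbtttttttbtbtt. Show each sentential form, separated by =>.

S => tSt => ttStt => ttbSbtt => ttbtStbtt => ttbtbSbtbtt => ttbtbtStbtbtt => ttbtbttSttbtbtt => ttbtbtttStttbtbtt => ttbtbtttttttbtbtt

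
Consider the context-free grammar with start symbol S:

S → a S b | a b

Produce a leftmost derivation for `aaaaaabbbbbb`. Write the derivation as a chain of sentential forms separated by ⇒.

S ⇒ aSb   [S → a S b]
aSb ⇒ aaSbb   [S → a S b]
aaSbb ⇒ aaaSbbb   [S → a S b]
aaaSbbb ⇒ aaaaSbbbb   [S → a S b]
aaaaSbbbb ⇒ aaaaaSbbbbb   [S → a S b]
aaaaaSbbbbb ⇒ aaaaaabbbbbb   [S → a b]

S⇒aSb⇒aaSbb⇒aaaSbbb⇒aaaaSbbbb⇒aaaaaSbbbbb⇒aaaaaabbbbbb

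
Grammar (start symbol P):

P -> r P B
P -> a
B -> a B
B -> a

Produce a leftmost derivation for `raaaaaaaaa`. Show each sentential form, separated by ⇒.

P ⇒ rPB   [P -> r P B]
rPB ⇒ raB   [P -> a]
raB ⇒ raaB   [B -> a B]
raaB ⇒ raaaB   [B -> a B]
raaaB ⇒ raaaaB   [B -> a B]
raaaaB ⇒ raaaaaB   [B -> a B]
raaaaaB ⇒ raaaaaaB   [B -> a B]
raaaaaaB ⇒ raaaaaaaB   [B -> a B]
raaaaaaaB ⇒ raaaaaaaaB   [B -> a B]
raaaaaaaaB ⇒ raaaaaaaaa   [B -> a]

P⇒rPB⇒raB⇒raaB⇒raaaB⇒raaaaB⇒raaaaaB⇒raaaaaaB⇒raaaaaaaB⇒raaaaaaaaB⇒raaaaaaaaa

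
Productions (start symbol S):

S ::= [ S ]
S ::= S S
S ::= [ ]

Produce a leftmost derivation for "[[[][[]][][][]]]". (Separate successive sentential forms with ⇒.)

S ⇒ [S]   [S ::= [ S ]]
[S] ⇒ [[S]]   [S ::= [ S ]]
[[S]] ⇒ [[SS]]   [S ::= S S]
[[SS]] ⇒ [[SSS]]   [S ::= S S]
[[SSS]] ⇒ [[SSSS]]   [S ::= S S]
[[SSSS]] ⇒ [[[]SSS]]   [S ::= [ ]]
[[[]SSS]] ⇒ [[[]SSSS]]   [S ::= S S]
[[[]SSSS]] ⇒ [[[][S]SSS]]   [S ::= [ S ]]
[[[][S]SSS]] ⇒ [[[][[]]SSS]]   [S ::= [ ]]
[[[][[]]SSS]] ⇒ [[[][[]][]SS]]   [S ::= [ ]]
[[[][[]][]SS]] ⇒ [[[][[]][][]S]]   [S ::= [ ]]
[[[][[]][][]S]] ⇒ [[[][[]][][][]]]   [S ::= [ ]]

S⇒[S]⇒[[S]]⇒[[SS]]⇒[[SSS]]⇒[[SSSS]]⇒[[[]SSS]]⇒[[[]SSSS]]⇒[[[][S]SSS]]⇒[[[][[]]SSS]]⇒[[[][[]][]SS]]⇒[[[][[]][][]S]]⇒[[[][[]][][][]]]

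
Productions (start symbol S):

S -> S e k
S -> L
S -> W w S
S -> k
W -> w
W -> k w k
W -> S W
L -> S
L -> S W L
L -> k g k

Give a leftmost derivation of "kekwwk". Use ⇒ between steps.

S ⇒ WwS ⇒ SWwS ⇒ SekWwS ⇒ kekWwS ⇒ kekwwS ⇒ kekwwk

S ⇒ WwS   [S -> W w S]
WwS ⇒ SWwS   [W -> S W]
SWwS ⇒ SekWwS   [S -> S e k]
SekWwS ⇒ kekWwS   [S -> k]
kekWwS ⇒ kekwwS   [W -> w]
kekwwS ⇒ kekwwk   [S -> k]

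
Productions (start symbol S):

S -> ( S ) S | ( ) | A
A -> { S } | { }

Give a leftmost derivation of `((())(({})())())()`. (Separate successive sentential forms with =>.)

S => (S)S   [S -> ( S ) S]
(S)S => ((S)S)S   [S -> ( S ) S]
((S)S)S => ((())S)S   [S -> ( )]
((())S)S => ((())(S)S)S   [S -> ( S ) S]
((())(S)S)S => ((())((S)S)S)S   [S -> ( S ) S]
((())((S)S)S)S => ((())((A)S)S)S   [S -> A]
((())((A)S)S)S => ((())(({})S)S)S   [A -> { }]
((())(({})S)S)S => ((())(({})())S)S   [S -> ( )]
((())(({})())S)S => ((())(({})())())S   [S -> ( )]
((())(({})())())S => ((())(({})())())()   [S -> ( )]

S => (S)S => ((S)S)S => ((())S)S => ((())(S)S)S => ((())((S)S)S)S => ((())((A)S)S)S => ((())(({})S)S)S => ((())(({})())S)S => ((())(({})())())S => ((())(({})())())()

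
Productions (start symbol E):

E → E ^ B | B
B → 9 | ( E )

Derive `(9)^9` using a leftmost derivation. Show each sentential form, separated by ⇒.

E ⇒ E^B   [E → E ^ B]
E^B ⇒ B^B   [E → B]
B^B ⇒ (E)^B   [B → ( E )]
(E)^B ⇒ (B)^B   [E → B]
(B)^B ⇒ (9)^B   [B → 9]
(9)^B ⇒ (9)^9   [B → 9]

E⇒E^B⇒B^B⇒(E)^B⇒(B)^B⇒(9)^B⇒(9)^9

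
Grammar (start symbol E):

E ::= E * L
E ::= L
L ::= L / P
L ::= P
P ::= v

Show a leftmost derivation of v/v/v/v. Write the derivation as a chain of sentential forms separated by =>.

E => L => L/P => L/P/P => L/P/P/P => P/P/P/P => v/P/P/P => v/v/P/P => v/v/v/P => v/v/v/v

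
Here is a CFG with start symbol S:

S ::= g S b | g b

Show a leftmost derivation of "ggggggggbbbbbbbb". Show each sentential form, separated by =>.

S => gSb   [S ::= g S b]
gSb => ggSbb   [S ::= g S b]
ggSbb => gggSbbb   [S ::= g S b]
gggSbbb => ggggSbbbb   [S ::= g S b]
ggggSbbbb => gggggSbbbbb   [S ::= g S b]
gggggSbbbbb => ggggggSbbbbbb   [S ::= g S b]
ggggggSbbbbbb => gggggggSbbbbbbb   [S ::= g S b]
gggggggSbbbbbbb => ggggggggbbbbbbbb   [S ::= g b]

S => gSb => ggSbb => gggSbbb => ggggSbbbb => gggggSbbbbb => ggggggSbbbbbb => gggggggSbbbbbbb => ggggggggbbbbbbbb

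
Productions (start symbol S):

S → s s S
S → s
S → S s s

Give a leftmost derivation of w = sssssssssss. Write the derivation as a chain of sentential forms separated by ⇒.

S ⇒ ssS   [S → s s S]
ssS ⇒ ssSss   [S → S s s]
ssSss ⇒ ssssSss   [S → s s S]
ssssSss ⇒ ssssssSss   [S → s s S]
ssssssSss ⇒ ssssssSssss   [S → S s s]
ssssssSssss ⇒ sssssssssss   [S → s]

S ⇒ ssS ⇒ ssSss ⇒ ssssSss ⇒ ssssssSss ⇒ ssssssSssss ⇒ sssssssssss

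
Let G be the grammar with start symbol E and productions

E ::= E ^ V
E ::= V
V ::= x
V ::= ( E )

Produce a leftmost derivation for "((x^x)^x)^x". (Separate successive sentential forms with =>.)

E => E^V => V^V => (E)^V => (E^V)^V => (V^V)^V => ((E)^V)^V => ((E^V)^V)^V => ((V^V)^V)^V => ((x^V)^V)^V => ((x^x)^V)^V => ((x^x)^x)^V => ((x^x)^x)^x

E => E^V   [E ::= E ^ V]
E^V => V^V   [E ::= V]
V^V => (E)^V   [V ::= ( E )]
(E)^V => (E^V)^V   [E ::= E ^ V]
(E^V)^V => (V^V)^V   [E ::= V]
(V^V)^V => ((E)^V)^V   [V ::= ( E )]
((E)^V)^V => ((E^V)^V)^V   [E ::= E ^ V]
((E^V)^V)^V => ((V^V)^V)^V   [E ::= V]
((V^V)^V)^V => ((x^V)^V)^V   [V ::= x]
((x^V)^V)^V => ((x^x)^V)^V   [V ::= x]
((x^x)^V)^V => ((x^x)^x)^V   [V ::= x]
((x^x)^x)^V => ((x^x)^x)^x   [V ::= x]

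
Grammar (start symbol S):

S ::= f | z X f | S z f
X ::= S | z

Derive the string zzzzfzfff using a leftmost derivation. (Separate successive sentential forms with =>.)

S=>zXf=>zSf=>zzXff=>zzSff=>zzSzfff=>zzzXfzfff=>zzzzfzfff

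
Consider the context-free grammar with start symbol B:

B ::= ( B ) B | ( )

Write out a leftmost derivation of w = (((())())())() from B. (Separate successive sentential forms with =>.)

B => (B)B   [B ::= ( B ) B]
(B)B => ((B)B)B   [B ::= ( B ) B]
((B)B)B => (((B)B)B)B   [B ::= ( B ) B]
(((B)B)B)B => (((())B)B)B   [B ::= ( )]
(((())B)B)B => (((())())B)B   [B ::= ( )]
(((())())B)B => (((())())())B   [B ::= ( )]
(((())())())B => (((())())())()   [B ::= ( )]

B => (B)B => ((B)B)B => (((B)B)B)B => (((())B)B)B => (((())())B)B => (((())())())B => (((())())())()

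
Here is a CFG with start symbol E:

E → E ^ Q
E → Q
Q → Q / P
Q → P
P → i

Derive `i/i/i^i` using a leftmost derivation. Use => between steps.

E => E^Q   [E → E ^ Q]
E^Q => Q^Q   [E → Q]
Q^Q => Q/P^Q   [Q → Q / P]
Q/P^Q => Q/P/P^Q   [Q → Q / P]
Q/P/P^Q => P/P/P^Q   [Q → P]
P/P/P^Q => i/P/P^Q   [P → i]
i/P/P^Q => i/i/P^Q   [P → i]
i/i/P^Q => i/i/i^Q   [P → i]
i/i/i^Q => i/i/i^P   [Q → P]
i/i/i^P => i/i/i^i   [P → i]

E => E^Q => Q^Q => Q/P^Q => Q/P/P^Q => P/P/P^Q => i/P/P^Q => i/i/P^Q => i/i/i^Q => i/i/i^P => i/i/i^i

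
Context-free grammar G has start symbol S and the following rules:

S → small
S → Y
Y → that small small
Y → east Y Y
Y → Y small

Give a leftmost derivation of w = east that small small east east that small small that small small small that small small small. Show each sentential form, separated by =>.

S => Y => east Y Y => east that small small Y => east that small small Y small => east that small small east Y Y small => east that small small east Y small Y small => east that small small east east Y Y small Y small => east that small small east east that small small Y small Y small => east that small small east east that small small that small small small Y small => east that small small east east that small small that small small small that small small small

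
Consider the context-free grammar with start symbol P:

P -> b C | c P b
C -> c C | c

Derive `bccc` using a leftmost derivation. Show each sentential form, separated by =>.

P => bC   [P -> b C]
bC => bcC   [C -> c C]
bcC => bccC   [C -> c C]
bccC => bccc   [C -> c]

P => bC => bcC => bccC => bccc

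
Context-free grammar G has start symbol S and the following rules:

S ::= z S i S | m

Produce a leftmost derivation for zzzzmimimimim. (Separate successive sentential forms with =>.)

S => zSiS => zzSiSiS => zzzSiSiSiS => zzzzSiSiSiSiS => zzzzmiSiSiSiS => zzzzmimiSiSiS => zzzzmimimiSiS => zzzzmimimimiS => zzzzmimimimim

S => zSiS   [S ::= z S i S]
zSiS => zzSiSiS   [S ::= z S i S]
zzSiSiS => zzzSiSiSiS   [S ::= z S i S]
zzzSiSiSiS => zzzzSiSiSiSiS   [S ::= z S i S]
zzzzSiSiSiSiS => zzzzmiSiSiSiS   [S ::= m]
zzzzmiSiSiSiS => zzzzmimiSiSiS   [S ::= m]
zzzzmimiSiSiS => zzzzmimimiSiS   [S ::= m]
zzzzmimimiSiS => zzzzmimimimiS   [S ::= m]
zzzzmimimimiS => zzzzmimimimim   [S ::= m]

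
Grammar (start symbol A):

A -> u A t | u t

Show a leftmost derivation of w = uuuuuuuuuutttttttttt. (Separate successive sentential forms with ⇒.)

A⇒uAt⇒uuAtt⇒uuuAttt⇒uuuuAtttt⇒uuuuuAttttt⇒uuuuuuAtttttt⇒uuuuuuuAttttttt⇒uuuuuuuuAtttttttt⇒uuuuuuuuuAttttttttt⇒uuuuuuuuuutttttttttt

A ⇒ uAt   [A -> u A t]
uAt ⇒ uuAtt   [A -> u A t]
uuAtt ⇒ uuuAttt   [A -> u A t]
uuuAttt ⇒ uuuuAtttt   [A -> u A t]
uuuuAtttt ⇒ uuuuuAttttt   [A -> u A t]
uuuuuAttttt ⇒ uuuuuuAtttttt   [A -> u A t]
uuuuuuAtttttt ⇒ uuuuuuuAttttttt   [A -> u A t]
uuuuuuuAttttttt ⇒ uuuuuuuuAtttttttt   [A -> u A t]
uuuuuuuuAtttttttt ⇒ uuuuuuuuuAttttttttt   [A -> u A t]
uuuuuuuuuAttttttttt ⇒ uuuuuuuuuutttttttttt   [A -> u t]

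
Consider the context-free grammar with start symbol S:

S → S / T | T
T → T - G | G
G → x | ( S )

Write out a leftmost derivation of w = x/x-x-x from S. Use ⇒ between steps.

S ⇒ S/T ⇒ T/T ⇒ G/T ⇒ x/T ⇒ x/T-G ⇒ x/T-G-G ⇒ x/G-G-G ⇒ x/x-G-G ⇒ x/x-x-G ⇒ x/x-x-x

S ⇒ S/T   [S → S / T]
S/T ⇒ T/T   [S → T]
T/T ⇒ G/T   [T → G]
G/T ⇒ x/T   [G → x]
x/T ⇒ x/T-G   [T → T - G]
x/T-G ⇒ x/T-G-G   [T → T - G]
x/T-G-G ⇒ x/G-G-G   [T → G]
x/G-G-G ⇒ x/x-G-G   [G → x]
x/x-G-G ⇒ x/x-x-G   [G → x]
x/x-x-G ⇒ x/x-x-x   [G → x]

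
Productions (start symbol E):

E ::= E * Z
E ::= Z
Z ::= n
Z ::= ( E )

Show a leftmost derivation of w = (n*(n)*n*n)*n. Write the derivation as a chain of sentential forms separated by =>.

E => E*Z   [E ::= E * Z]
E*Z => Z*Z   [E ::= Z]
Z*Z => (E)*Z   [Z ::= ( E )]
(E)*Z => (E*Z)*Z   [E ::= E * Z]
(E*Z)*Z => (E*Z*Z)*Z   [E ::= E * Z]
(E*Z*Z)*Z => (E*Z*Z*Z)*Z   [E ::= E * Z]
(E*Z*Z*Z)*Z => (Z*Z*Z*Z)*Z   [E ::= Z]
(Z*Z*Z*Z)*Z => (n*Z*Z*Z)*Z   [Z ::= n]
(n*Z*Z*Z)*Z => (n*(E)*Z*Z)*Z   [Z ::= ( E )]
(n*(E)*Z*Z)*Z => (n*(Z)*Z*Z)*Z   [E ::= Z]
(n*(Z)*Z*Z)*Z => (n*(n)*Z*Z)*Z   [Z ::= n]
(n*(n)*Z*Z)*Z => (n*(n)*n*Z)*Z   [Z ::= n]
(n*(n)*n*Z)*Z => (n*(n)*n*n)*Z   [Z ::= n]
(n*(n)*n*n)*Z => (n*(n)*n*n)*n   [Z ::= n]

E => E*Z => Z*Z => (E)*Z => (E*Z)*Z => (E*Z*Z)*Z => (E*Z*Z*Z)*Z => (Z*Z*Z*Z)*Z => (n*Z*Z*Z)*Z => (n*(E)*Z*Z)*Z => (n*(Z)*Z*Z)*Z => (n*(n)*Z*Z)*Z => (n*(n)*n*Z)*Z => (n*(n)*n*n)*Z => (n*(n)*n*n)*n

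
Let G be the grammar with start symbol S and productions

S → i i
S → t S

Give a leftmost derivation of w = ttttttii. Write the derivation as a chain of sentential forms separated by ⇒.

S⇒tS⇒ttS⇒tttS⇒ttttS⇒tttttS⇒ttttttS⇒ttttttii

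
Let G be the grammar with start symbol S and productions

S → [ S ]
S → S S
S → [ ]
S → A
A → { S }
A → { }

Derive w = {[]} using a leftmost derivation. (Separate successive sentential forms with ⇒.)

S ⇒ A   [S → A]
A ⇒ {S}   [A → { S }]
{S} ⇒ {[]}   [S → [ ]]

S ⇒ A ⇒ {S} ⇒ {[]}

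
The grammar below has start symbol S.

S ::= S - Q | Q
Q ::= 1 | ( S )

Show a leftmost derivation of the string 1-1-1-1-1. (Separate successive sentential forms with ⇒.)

S ⇒ S-Q   [S ::= S - Q]
S-Q ⇒ S-Q-Q   [S ::= S - Q]
S-Q-Q ⇒ S-Q-Q-Q   [S ::= S - Q]
S-Q-Q-Q ⇒ S-Q-Q-Q-Q   [S ::= S - Q]
S-Q-Q-Q-Q ⇒ Q-Q-Q-Q-Q   [S ::= Q]
Q-Q-Q-Q-Q ⇒ 1-Q-Q-Q-Q   [Q ::= 1]
1-Q-Q-Q-Q ⇒ 1-1-Q-Q-Q   [Q ::= 1]
1-1-Q-Q-Q ⇒ 1-1-1-Q-Q   [Q ::= 1]
1-1-1-Q-Q ⇒ 1-1-1-1-Q   [Q ::= 1]
1-1-1-1-Q ⇒ 1-1-1-1-1   [Q ::= 1]

S ⇒ S-Q ⇒ S-Q-Q ⇒ S-Q-Q-Q ⇒ S-Q-Q-Q-Q ⇒ Q-Q-Q-Q-Q ⇒ 1-Q-Q-Q-Q ⇒ 1-1-Q-Q-Q ⇒ 1-1-1-Q-Q ⇒ 1-1-1-1-Q ⇒ 1-1-1-1-1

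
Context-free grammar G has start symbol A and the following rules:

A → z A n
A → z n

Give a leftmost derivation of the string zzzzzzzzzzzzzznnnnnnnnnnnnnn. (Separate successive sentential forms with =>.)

A => zAn => zzAnn => zzzAnnn => zzzzAnnnn => zzzzzAnnnnn => zzzzzzAnnnnnn => zzzzzzzAnnnnnnn => zzzzzzzzAnnnnnnnn => zzzzzzzzzAnnnnnnnnn => zzzzzzzzzzAnnnnnnnnnn => zzzzzzzzzzzAnnnnnnnnnnn => zzzzzzzzzzzzAnnnnnnnnnnnn => zzzzzzzzzzzzzAnnnnnnnnnnnnn => zzzzzzzzzzzzzznnnnnnnnnnnnnn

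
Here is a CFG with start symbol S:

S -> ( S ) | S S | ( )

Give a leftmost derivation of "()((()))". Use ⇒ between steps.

S ⇒ SS ⇒ ()S ⇒ ()(S) ⇒ ()((S)) ⇒ ()((()))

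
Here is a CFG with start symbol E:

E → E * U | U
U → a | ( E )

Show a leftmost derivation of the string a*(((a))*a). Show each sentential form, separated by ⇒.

E ⇒ E*U   [E → E * U]
E*U ⇒ U*U   [E → U]
U*U ⇒ a*U   [U → a]
a*U ⇒ a*(E)   [U → ( E )]
a*(E) ⇒ a*(E*U)   [E → E * U]
a*(E*U) ⇒ a*(U*U)   [E → U]
a*(U*U) ⇒ a*((E)*U)   [U → ( E )]
a*((E)*U) ⇒ a*((U)*U)   [E → U]
a*((U)*U) ⇒ a*(((E))*U)   [U → ( E )]
a*(((E))*U) ⇒ a*(((U))*U)   [E → U]
a*(((U))*U) ⇒ a*(((a))*U)   [U → a]
a*(((a))*U) ⇒ a*(((a))*a)   [U → a]

E ⇒ E*U ⇒ U*U ⇒ a*U ⇒ a*(E) ⇒ a*(E*U) ⇒ a*(U*U) ⇒ a*((E)*U) ⇒ a*((U)*U) ⇒ a*(((E))*U) ⇒ a*(((U))*U) ⇒ a*(((a))*U) ⇒ a*(((a))*a)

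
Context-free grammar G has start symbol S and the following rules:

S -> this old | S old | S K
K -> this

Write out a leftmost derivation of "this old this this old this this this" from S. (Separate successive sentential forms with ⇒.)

S ⇒ S K ⇒ S K K ⇒ S K K K ⇒ S old K K K ⇒ S K old K K K ⇒ S K K old K K K ⇒ this old K K old K K K ⇒ this old this K old K K K ⇒ this old this this old K K K ⇒ this old this this old this K K ⇒ this old this this old this this K ⇒ this old this this old this this this

S ⇒ S K   [S -> S K]
S K ⇒ S K K   [S -> S K]
S K K ⇒ S K K K   [S -> S K]
S K K K ⇒ S old K K K   [S -> S old]
S old K K K ⇒ S K old K K K   [S -> S K]
S K old K K K ⇒ S K K old K K K   [S -> S K]
S K K old K K K ⇒ this old K K old K K K   [S -> this old]
this old K K old K K K ⇒ this old this K old K K K   [K -> this]
this old this K old K K K ⇒ this old this this old K K K   [K -> this]
this old this this old K K K ⇒ this old this this old this K K   [K -> this]
this old this this old this K K ⇒ this old this this old this this K   [K -> this]
this old this this old this this K ⇒ this old this this old this this this   [K -> this]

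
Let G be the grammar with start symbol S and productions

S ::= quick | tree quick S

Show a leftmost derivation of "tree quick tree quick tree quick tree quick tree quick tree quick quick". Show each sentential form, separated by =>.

S => tree quick S => tree quick tree quick S => tree quick tree quick tree quick S => tree quick tree quick tree quick tree quick S => tree quick tree quick tree quick tree quick tree quick S => tree quick tree quick tree quick tree quick tree quick tree quick S => tree quick tree quick tree quick tree quick tree quick tree quick quick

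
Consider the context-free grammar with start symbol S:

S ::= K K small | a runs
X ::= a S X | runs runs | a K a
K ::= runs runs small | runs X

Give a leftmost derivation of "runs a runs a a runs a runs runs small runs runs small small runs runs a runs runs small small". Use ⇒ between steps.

S ⇒ K K small ⇒ runs X K small ⇒ runs a K a K small ⇒ runs a runs X a K small ⇒ runs a runs a S X a K small ⇒ runs a runs a a runs X a K small ⇒ runs a runs a a runs a S X a K small ⇒ runs a runs a a runs a K K small X a K small ⇒ runs a runs a a runs a runs runs small K small X a K small ⇒ runs a runs a a runs a runs runs small runs runs small small X a K small ⇒ runs a runs a a runs a runs runs small runs runs small small runs runs a K small ⇒ runs a runs a a runs a runs runs small runs runs small small runs runs a runs runs small small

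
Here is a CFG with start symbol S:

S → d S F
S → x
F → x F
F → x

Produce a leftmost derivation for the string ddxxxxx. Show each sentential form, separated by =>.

S=>dSF=>ddSFF=>ddxFF=>ddxxFF=>ddxxxFF=>ddxxxxF=>ddxxxxx

S => dSF   [S → d S F]
dSF => ddSFF   [S → d S F]
ddSFF => ddxFF   [S → x]
ddxFF => ddxxFF   [F → x F]
ddxxFF => ddxxxFF   [F → x F]
ddxxxFF => ddxxxxF   [F → x]
ddxxxxF => ddxxxxx   [F → x]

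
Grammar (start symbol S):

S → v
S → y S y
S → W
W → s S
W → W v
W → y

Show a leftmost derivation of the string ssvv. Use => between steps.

S => W => sS => sW => sWv => ssSv => ssvv

S => W   [S → W]
W => sS   [W → s S]
sS => sW   [S → W]
sW => sWv   [W → W v]
sWv => ssSv   [W → s S]
ssSv => ssvv   [S → v]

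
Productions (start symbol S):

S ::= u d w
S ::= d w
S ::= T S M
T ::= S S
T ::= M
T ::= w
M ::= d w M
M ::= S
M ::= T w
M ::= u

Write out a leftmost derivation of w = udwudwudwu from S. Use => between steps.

S => TSM => SSSM => udwSSM => udwudwSM => udwudwudwM => udwudwudwu

S => TSM   [S ::= T S M]
TSM => SSSM   [T ::= S S]
SSSM => udwSSM   [S ::= u d w]
udwSSM => udwudwSM   [S ::= u d w]
udwudwSM => udwudwudwM   [S ::= u d w]
udwudwudwM => udwudwudwu   [M ::= u]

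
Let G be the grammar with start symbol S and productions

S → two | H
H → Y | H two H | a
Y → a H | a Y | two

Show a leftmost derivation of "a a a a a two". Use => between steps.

S => H   [S → H]
H => Y   [H → Y]
Y => a Y   [Y → a Y]
a Y => a a Y   [Y → a Y]
a a Y => a a a Y   [Y → a Y]
a a a Y => a a a a Y   [Y → a Y]
a a a a Y => a a a a a Y   [Y → a Y]
a a a a a Y => a a a a a two   [Y → two]

S => H => Y => a Y => a a Y => a a a Y => a a a a Y => a a a a a Y => a a a a a two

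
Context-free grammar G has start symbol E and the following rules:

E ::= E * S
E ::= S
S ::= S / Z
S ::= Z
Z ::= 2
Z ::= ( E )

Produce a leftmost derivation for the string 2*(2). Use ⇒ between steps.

E ⇒ E*S ⇒ S*S ⇒ Z*S ⇒ 2*S ⇒ 2*Z ⇒ 2*(E) ⇒ 2*(S) ⇒ 2*(Z) ⇒ 2*(2)

E ⇒ E*S   [E ::= E * S]
E*S ⇒ S*S   [E ::= S]
S*S ⇒ Z*S   [S ::= Z]
Z*S ⇒ 2*S   [Z ::= 2]
2*S ⇒ 2*Z   [S ::= Z]
2*Z ⇒ 2*(E)   [Z ::= ( E )]
2*(E) ⇒ 2*(S)   [E ::= S]
2*(S) ⇒ 2*(Z)   [S ::= Z]
2*(Z) ⇒ 2*(2)   [Z ::= 2]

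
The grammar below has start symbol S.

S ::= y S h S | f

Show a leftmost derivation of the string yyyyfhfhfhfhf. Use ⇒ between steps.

S ⇒ yShS   [S ::= y S h S]
yShS ⇒ yyShShS   [S ::= y S h S]
yyShShS ⇒ yyyShShShS   [S ::= y S h S]
yyyShShShS ⇒ yyyyShShShShS   [S ::= y S h S]
yyyyShShShShS ⇒ yyyyfhShShShS   [S ::= f]
yyyyfhShShShS ⇒ yyyyfhfhShShS   [S ::= f]
yyyyfhfhShShS ⇒ yyyyfhfhfhShS   [S ::= f]
yyyyfhfhfhShS ⇒ yyyyfhfhfhfhS   [S ::= f]
yyyyfhfhfhfhS ⇒ yyyyfhfhfhfhf   [S ::= f]

S ⇒ yShS ⇒ yyShShS ⇒ yyyShShShS ⇒ yyyyShShShShS ⇒ yyyyfhShShShS ⇒ yyyyfhfhShShS ⇒ yyyyfhfhfhShS ⇒ yyyyfhfhfhfhS ⇒ yyyyfhfhfhfhf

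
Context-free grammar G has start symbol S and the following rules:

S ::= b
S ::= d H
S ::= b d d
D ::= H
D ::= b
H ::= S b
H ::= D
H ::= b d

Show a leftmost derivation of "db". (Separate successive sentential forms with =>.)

S => dH   [S ::= d H]
dH => dD   [H ::= D]
dD => db   [D ::= b]

S => dH => dD => db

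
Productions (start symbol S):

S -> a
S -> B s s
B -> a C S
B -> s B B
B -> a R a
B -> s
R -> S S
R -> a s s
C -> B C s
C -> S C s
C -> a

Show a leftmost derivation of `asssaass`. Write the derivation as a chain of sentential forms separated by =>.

S => Bss   [S -> B s s]
Bss => aRass   [B -> a R a]
aRass => aSSass   [R -> S S]
aSSass => aBssSass   [S -> B s s]
aBssSass => asssSass   [B -> s]
asssSass => asssaass   [S -> a]

S => Bss => aRass => aSSass => aBssSass => asssSass => asssaass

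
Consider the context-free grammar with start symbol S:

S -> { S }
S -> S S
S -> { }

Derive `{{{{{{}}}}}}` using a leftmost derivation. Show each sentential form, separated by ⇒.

S ⇒ {S} ⇒ {{S}} ⇒ {{{S}}} ⇒ {{{{S}}}} ⇒ {{{{{S}}}}} ⇒ {{{{{{}}}}}}

S ⇒ {S}   [S -> { S }]
{S} ⇒ {{S}}   [S -> { S }]
{{S}} ⇒ {{{S}}}   [S -> { S }]
{{{S}}} ⇒ {{{{S}}}}   [S -> { S }]
{{{{S}}}} ⇒ {{{{{S}}}}}   [S -> { S }]
{{{{{S}}}}} ⇒ {{{{{{}}}}}}   [S -> { }]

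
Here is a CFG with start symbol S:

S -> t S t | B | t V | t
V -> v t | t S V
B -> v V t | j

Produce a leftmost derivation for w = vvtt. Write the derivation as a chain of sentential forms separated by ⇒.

S⇒B⇒vVt⇒vvtt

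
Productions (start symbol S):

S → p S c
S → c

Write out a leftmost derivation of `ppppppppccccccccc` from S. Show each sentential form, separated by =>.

S => pSc   [S → p S c]
pSc => ppScc   [S → p S c]
ppScc => pppSccc   [S → p S c]
pppSccc => ppppScccc   [S → p S c]
ppppScccc => pppppSccccc   [S → p S c]
pppppSccccc => ppppppScccccc   [S → p S c]
ppppppScccccc => pppppppSccccccc   [S → p S c]
pppppppSccccccc => ppppppppScccccccc   [S → p S c]
ppppppppScccccccc => ppppppppccccccccc   [S → c]

S=>pSc=>ppScc=>pppSccc=>ppppScccc=>pppppSccccc=>ppppppScccccc=>pppppppSccccccc=>ppppppppScccccccc=>ppppppppccccccccc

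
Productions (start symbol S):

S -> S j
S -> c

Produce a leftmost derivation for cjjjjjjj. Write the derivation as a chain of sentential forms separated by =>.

S => Sj => Sjj => Sjjj => Sjjjj => Sjjjjj => Sjjjjjj => Sjjjjjjj => cjjjjjjj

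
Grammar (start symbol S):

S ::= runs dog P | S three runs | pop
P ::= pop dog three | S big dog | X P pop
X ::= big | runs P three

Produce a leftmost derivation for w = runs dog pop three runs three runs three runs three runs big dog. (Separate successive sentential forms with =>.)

S => runs dog P => runs dog S big dog => runs dog S three runs big dog => runs dog S three runs three runs big dog => runs dog S three runs three runs three runs big dog => runs dog S three runs three runs three runs three runs big dog => runs dog pop three runs three runs three runs three runs big dog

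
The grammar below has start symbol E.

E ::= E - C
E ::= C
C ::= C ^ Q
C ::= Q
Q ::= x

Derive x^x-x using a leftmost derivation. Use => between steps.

E => E-C => C-C => C^Q-C => Q^Q-C => x^Q-C => x^x-C => x^x-Q => x^x-x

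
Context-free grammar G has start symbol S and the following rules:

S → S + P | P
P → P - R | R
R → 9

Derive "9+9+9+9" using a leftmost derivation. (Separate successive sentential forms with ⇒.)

S ⇒ S+P ⇒ S+P+P ⇒ S+P+P+P ⇒ P+P+P+P ⇒ R+P+P+P ⇒ 9+P+P+P ⇒ 9+R+P+P ⇒ 9+9+P+P ⇒ 9+9+R+P ⇒ 9+9+9+P ⇒ 9+9+9+R ⇒ 9+9+9+9

S ⇒ S+P   [S → S + P]
S+P ⇒ S+P+P   [S → S + P]
S+P+P ⇒ S+P+P+P   [S → S + P]
S+P+P+P ⇒ P+P+P+P   [S → P]
P+P+P+P ⇒ R+P+P+P   [P → R]
R+P+P+P ⇒ 9+P+P+P   [R → 9]
9+P+P+P ⇒ 9+R+P+P   [P → R]
9+R+P+P ⇒ 9+9+P+P   [R → 9]
9+9+P+P ⇒ 9+9+R+P   [P → R]
9+9+R+P ⇒ 9+9+9+P   [R → 9]
9+9+9+P ⇒ 9+9+9+R   [P → R]
9+9+9+R ⇒ 9+9+9+9   [R → 9]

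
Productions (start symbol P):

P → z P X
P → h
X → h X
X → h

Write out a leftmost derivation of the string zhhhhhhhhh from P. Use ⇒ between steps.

P ⇒ zPX ⇒ zhX ⇒ zhhX ⇒ zhhhX ⇒ zhhhhX ⇒ zhhhhhX ⇒ zhhhhhhX ⇒ zhhhhhhhX ⇒ zhhhhhhhhX ⇒ zhhhhhhhhh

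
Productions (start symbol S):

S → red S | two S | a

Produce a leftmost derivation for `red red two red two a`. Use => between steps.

S => red S => red red S => red red two S => red red two red S => red red two red two S => red red two red two a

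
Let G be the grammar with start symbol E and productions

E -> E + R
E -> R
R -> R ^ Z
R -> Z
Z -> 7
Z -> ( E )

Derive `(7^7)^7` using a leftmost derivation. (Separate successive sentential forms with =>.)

E => R => R^Z => Z^Z => (E)^Z => (R)^Z => (R^Z)^Z => (Z^Z)^Z => (7^Z)^Z => (7^7)^Z => (7^7)^7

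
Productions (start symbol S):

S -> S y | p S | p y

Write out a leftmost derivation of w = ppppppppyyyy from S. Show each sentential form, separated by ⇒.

S ⇒ pS ⇒ ppS ⇒ pppS ⇒ ppppS ⇒ pppppS ⇒ pppppSy ⇒ ppppppSy ⇒ ppppppSyy ⇒ pppppppSyy ⇒ pppppppSyyy ⇒ ppppppppyyyy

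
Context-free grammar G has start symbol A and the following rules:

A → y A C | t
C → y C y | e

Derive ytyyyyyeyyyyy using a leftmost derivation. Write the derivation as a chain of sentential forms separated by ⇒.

A ⇒ yAC ⇒ ytC ⇒ ytyCy ⇒ ytyyCyy ⇒ ytyyyCyyy ⇒ ytyyyyCyyyy ⇒ ytyyyyyCyyyyy ⇒ ytyyyyyeyyyyy

A ⇒ yAC   [A → y A C]
yAC ⇒ ytC   [A → t]
ytC ⇒ ytyCy   [C → y C y]
ytyCy ⇒ ytyyCyy   [C → y C y]
ytyyCyy ⇒ ytyyyCyyy   [C → y C y]
ytyyyCyyy ⇒ ytyyyyCyyyy   [C → y C y]
ytyyyyCyyyy ⇒ ytyyyyyCyyyyy   [C → y C y]
ytyyyyyCyyyyy ⇒ ytyyyyyeyyyyy   [C → e]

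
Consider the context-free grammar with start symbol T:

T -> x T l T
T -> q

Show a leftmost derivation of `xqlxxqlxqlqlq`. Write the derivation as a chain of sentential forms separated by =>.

T=>xTlT=>xqlT=>xqlxTlT=>xqlxxTlTlT=>xqlxxqlTlT=>xqlxxqlxTlTlT=>xqlxxqlxqlTlT=>xqlxxqlxqlqlT=>xqlxxqlxqlqlq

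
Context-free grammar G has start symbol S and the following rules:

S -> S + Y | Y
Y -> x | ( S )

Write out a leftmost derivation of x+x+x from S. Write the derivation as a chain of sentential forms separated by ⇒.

S ⇒ S+Y   [S -> S + Y]
S+Y ⇒ S+Y+Y   [S -> S + Y]
S+Y+Y ⇒ Y+Y+Y   [S -> Y]
Y+Y+Y ⇒ x+Y+Y   [Y -> x]
x+Y+Y ⇒ x+x+Y   [Y -> x]
x+x+Y ⇒ x+x+x   [Y -> x]

S ⇒ S+Y ⇒ S+Y+Y ⇒ Y+Y+Y ⇒ x+Y+Y ⇒ x+x+Y ⇒ x+x+x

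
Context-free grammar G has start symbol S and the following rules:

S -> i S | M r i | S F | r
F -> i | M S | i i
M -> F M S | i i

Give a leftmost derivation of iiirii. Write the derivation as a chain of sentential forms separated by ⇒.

S ⇒ iS ⇒ iSF ⇒ iMriF ⇒ iiiriF ⇒ iiirii

S ⇒ iS   [S -> i S]
iS ⇒ iSF   [S -> S F]
iSF ⇒ iMriF   [S -> M r i]
iMriF ⇒ iiiriF   [M -> i i]
iiiriF ⇒ iiirii   [F -> i]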